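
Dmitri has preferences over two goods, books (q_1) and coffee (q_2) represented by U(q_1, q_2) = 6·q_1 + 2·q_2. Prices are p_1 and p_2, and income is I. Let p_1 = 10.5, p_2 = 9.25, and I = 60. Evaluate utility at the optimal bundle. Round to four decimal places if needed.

V = 34.2857

Linear utility — the consumer picks whichever good has higher MU/price: 6/10.5 = 0.5714 vs 2/9.25 = 0.2162.
q_1 gives more utility per dollar, so spend all income on q_1: q_1* = I/p_1, q_2* = 0.
Numerically: q_1* = 5.7143, q_2* = 0.
Utility at the optimum: U(5.7143, 0) = 34.2857.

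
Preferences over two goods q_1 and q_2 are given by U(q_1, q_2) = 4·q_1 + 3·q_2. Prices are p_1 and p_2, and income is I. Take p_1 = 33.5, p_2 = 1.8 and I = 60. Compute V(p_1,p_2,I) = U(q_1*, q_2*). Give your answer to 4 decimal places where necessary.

Perfect substitutes: compare marginal utility per dollar. 4/p_1 vs 3/p_2 → 0.1194 vs 1.6667.
q_2 gives more utility per dollar, so spend all income on q_2: q_2* = I/p_2, q_1* = 0.
Numerically: q_1* = 0, q_2* = 33.3333.
Utility at the optimum: U(0, 33.3333) = 100.

V = 100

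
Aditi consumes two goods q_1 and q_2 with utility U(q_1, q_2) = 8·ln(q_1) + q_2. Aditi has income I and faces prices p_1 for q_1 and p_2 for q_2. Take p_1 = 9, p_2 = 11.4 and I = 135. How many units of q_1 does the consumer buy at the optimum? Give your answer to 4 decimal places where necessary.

q_1* = 10.1333

Set MRS = p_1/p_2: (8/q_1)/1 = p_1/p_2.
So q_1*(p_1,p_2) = 8·p_2/p_1, independent of income; and q_2* = (I − 8·p_2)/p_2.
At the given prices: q_1* = 8·11.4/9 = 10.1333.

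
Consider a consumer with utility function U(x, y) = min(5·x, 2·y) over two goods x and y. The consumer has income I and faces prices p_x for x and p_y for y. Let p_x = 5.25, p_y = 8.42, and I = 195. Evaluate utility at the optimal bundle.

Leontief preferences: the optimum is at the kink where x/2 = y/5, i.e. y = (5/2)·x.
Budget: p_x·x + p_y·(5/2)·x = I, so (2·p_x + 5·p_y)·x = 2·I.
Demand: x*(p_x,p_y,I) = 2·I/(2·p_x + 5·p_y), y* = 5·I/(2·p_x + 5·p_y).
Here 2·5.25 + 5·8.42 = 52.6, giving x* = 7.4144 and y* = 18.5361.
Utility at the optimum: U(7.4144, 18.5361) = 37.0722.

V = 37.0722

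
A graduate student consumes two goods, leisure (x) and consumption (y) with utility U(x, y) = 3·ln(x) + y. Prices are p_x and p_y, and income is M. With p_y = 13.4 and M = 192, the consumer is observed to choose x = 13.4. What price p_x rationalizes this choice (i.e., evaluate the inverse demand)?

p_x = 3

MU_x = 3/x, MU_y = 1. Tangency: 3/x = p_x/p_y.
So x*(p_x,p_y) = 3·p_y/p_x, independent of income; and y* = (M − 3·p_y)/p_y.
Set x* = 13.4 in the demand function and solve for p_x: p_x = 3.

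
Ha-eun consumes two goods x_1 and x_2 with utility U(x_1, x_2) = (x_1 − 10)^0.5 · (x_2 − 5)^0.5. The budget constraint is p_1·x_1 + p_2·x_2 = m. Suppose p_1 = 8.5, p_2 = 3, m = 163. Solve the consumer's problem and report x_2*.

x_2* = 15.5

Substituting into the budget: x_1* = 10 + 0.5·(m − 10·p_1 − 5·p_2)/p_1, and x_2* = 5 + 0.5·(…)/p_2.
Discretionary income = 163 − 10·8.5 − 5·3 = 63; x_2* = 5 + 0.5·63/3 = 15.5.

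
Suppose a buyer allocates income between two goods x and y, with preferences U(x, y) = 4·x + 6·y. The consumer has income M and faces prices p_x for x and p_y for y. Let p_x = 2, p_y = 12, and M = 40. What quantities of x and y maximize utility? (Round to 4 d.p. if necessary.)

Perfect substitutes: compare marginal utility per dollar. 4/p_x vs 6/p_y → 2 vs 0.5.
x gives more utility per dollar, so spend all income on x: x* = M/p_x, y* = 0.
Numerically: x* = 20, y* = 0.

x* = 20, y* = 0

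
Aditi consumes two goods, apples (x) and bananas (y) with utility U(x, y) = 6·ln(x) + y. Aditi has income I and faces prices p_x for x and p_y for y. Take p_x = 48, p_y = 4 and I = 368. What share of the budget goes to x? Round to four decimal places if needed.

share on x = 0.0652

MU_x = 6/x, MU_y = 1. Tangency: 6/x = p_x/p_y.
So x*(p_x,p_y) = 6·p_y/p_x, independent of income; and y* = (I − 6·p_y)/p_y.
At the given prices: x* = 6·4/48 = 0.5, and y* = 86.
Expenditure on x: 48·0.5 = 24; share = 0.0652.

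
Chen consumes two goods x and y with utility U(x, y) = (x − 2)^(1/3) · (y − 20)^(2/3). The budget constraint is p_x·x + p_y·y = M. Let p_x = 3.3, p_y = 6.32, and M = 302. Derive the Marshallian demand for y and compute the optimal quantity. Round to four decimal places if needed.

MRS = (1/2)·(y−20)/(x−2). Tangency with p_x/p_y gives y−20 = 2·(p_x/p_y)·(x−2).
Substituting into the budget: x* = 2 + 1/3·(M − 2·p_x − 20·p_y)/p_x, and y* = 20 + 2/3·(…)/p_y.
Discretionary income = 302 − 2·3.3 − 20·6.32 = 169; y* = 20 + 2/3·169/6.32 = 37.827.

y* = 37.827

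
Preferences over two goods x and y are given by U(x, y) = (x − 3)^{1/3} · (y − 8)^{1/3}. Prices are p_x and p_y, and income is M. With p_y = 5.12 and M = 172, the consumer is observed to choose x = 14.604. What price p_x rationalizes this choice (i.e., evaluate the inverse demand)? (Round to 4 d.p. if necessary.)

p_x = 5

MRS = (y−8)/(x−3). Tangency with p_x/p_y gives y−8 = (p_x/p_y)·(x−3).
After buying the subsistence bundle (3, 8), a share 0.5 of the remaining income goes to x: x* = 3 + 0.5·(M − 3p_x − 8p_y)/p_x.
Set x* = 14.604 in the demand function and solve for p_x: p_x = 5.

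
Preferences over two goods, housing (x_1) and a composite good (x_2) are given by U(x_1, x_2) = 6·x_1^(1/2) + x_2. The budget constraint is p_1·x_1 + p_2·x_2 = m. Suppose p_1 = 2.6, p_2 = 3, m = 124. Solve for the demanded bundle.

Utility is quasi-linear in x_2; the FOC for x_1 is 3/√x_1 = p_1/p_2.
Solve: √x_1 = 3·p_2/p_1, so x_1*(p_1,p_2) = (3·p_2/p_1)², and x_2* = (m − p_1·x_1*)/p_2.
Plugging in: x_1* = (3·3/2.6)² = 11.9822, x_2* = 30.9487.

x_1* = 11.9822, x_2* = 30.9487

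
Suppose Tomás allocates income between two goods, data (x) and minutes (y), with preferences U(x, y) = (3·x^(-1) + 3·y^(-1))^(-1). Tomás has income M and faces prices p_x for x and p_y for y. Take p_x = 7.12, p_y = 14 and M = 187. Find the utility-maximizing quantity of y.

y* = 7.7969

From the CES first-order condition, (y/x)^(2) = p_x/p_y.
Solve for the ratio: y/x = [p_x/p_y]^(0.5).
Substitute y = (y/x)·x into the budget: x* = M/(p_x + p_y·(y/x)).
Numerically y/x = 0.713142, so x* = 187/(7.12 + 14·0.713142) = 10.9331 and y* = 0.713142·10.9331 = 7.7969.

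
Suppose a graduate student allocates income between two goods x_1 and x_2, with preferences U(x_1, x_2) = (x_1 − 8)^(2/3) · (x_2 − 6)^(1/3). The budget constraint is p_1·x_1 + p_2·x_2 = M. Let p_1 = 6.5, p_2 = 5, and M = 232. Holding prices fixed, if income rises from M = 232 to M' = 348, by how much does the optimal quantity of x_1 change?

Δx_1* = 11.8974

MRS = 2·(x_2−6)/(x_1−8). Tangency with p_1/p_2 gives x_2−6 = (1/2)·(p_1/p_2)·(x_1−8).
Substituting into the budget: x_1* = 8 + 2/3·(M − 8·p_1 − 6·p_2)/p_1, and x_2* = 6 + 1/3·(…)/p_2.
Discretionary income = 232 − 8·6.5 − 6·5 = 150; x_1* = 8 + 2/3·150/6.5 = 23.3846.
At M' = 348: x_1* = 35.2821. Change: 35.2821 − 23.3846 = 11.8974.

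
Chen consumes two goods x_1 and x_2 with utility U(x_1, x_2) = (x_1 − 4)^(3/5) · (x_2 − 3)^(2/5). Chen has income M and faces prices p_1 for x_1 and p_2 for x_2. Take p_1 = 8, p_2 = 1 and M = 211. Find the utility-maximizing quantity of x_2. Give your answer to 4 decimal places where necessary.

x_2* = 73.4

Let x_1' = x_1−4, x_2' = x_2−3. MRS = (3/2)·x_2'/x_1' = p_1/p_2.
Substituting into the budget: x_1* = 4 + 0.6·(M − 4·p_1 − 3·p_2)/p_1, and x_2* = 3 + 0.4·(…)/p_2.
Discretionary income = 211 − 4·8 − 3·1 = 176; x_2* = 3 + 0.4·176/1 = 73.4.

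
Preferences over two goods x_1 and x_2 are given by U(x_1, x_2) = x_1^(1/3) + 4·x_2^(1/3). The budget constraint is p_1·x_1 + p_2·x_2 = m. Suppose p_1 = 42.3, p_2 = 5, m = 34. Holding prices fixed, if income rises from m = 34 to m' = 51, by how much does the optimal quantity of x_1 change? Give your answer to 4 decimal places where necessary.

Δx_1* = 0.0166

MU_x_1 ∝ x_1^(-2/3), MU_x_2 ∝ 4·x_2^(-2/3), so MRS = (1/4)·(x_2/x_1)^(2/3) = p_1/p_2.
Solve for the ratio: x_2/x_1 = [4·p_1/p_2]^(1.5).
Substitute x_2 = (x_2/x_1)·x_1 into the budget: x_1* = m/(p_1 + p_2·(x_2/x_1)).
Numerically x_2/x_1 = 196.854584, so x_1* = 34/(42.3 + 5·196.854584) = 0.0331.
At m' = 51: x_1* = 0.0497. Change: 0.0497 − 0.0331 = 0.0166.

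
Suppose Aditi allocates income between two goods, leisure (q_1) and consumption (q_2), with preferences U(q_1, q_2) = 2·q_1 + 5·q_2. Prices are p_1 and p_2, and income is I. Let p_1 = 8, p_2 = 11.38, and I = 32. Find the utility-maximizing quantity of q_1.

Numerically: q_1* = 0, q_2* = 2.812.

q_1* = 0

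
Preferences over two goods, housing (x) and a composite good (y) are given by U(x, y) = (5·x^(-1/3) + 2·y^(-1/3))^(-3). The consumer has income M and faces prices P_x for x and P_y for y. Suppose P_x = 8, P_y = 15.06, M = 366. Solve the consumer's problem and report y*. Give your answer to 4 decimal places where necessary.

MRS = MU_x/MU_y = (5/2)·(y/x)^(4/3). Set equal to P_x/P_y.
Solve for the ratio: y/x = [(2/5)·P_x/P_y]^(0.75).
Substitute y = (y/x)·x into the budget: x* = M/(P_x + P_y·(y/x)).
Numerically y/x = 0.312964, so x* = 366/(8 + 15.06·0.312964) = 28.7889 and y* = 0.312964·28.7889 = 9.0099.

y* = 9.0099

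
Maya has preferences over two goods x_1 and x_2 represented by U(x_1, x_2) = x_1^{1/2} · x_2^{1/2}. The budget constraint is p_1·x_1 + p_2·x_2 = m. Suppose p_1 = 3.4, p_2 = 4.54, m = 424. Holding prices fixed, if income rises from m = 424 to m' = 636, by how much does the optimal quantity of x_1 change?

Δx_1* = 31.1765

MU_x_1/MU_x_2 = (0.5·x_2)/(0.5·x_1); tangency sets this equal to p_1/p_2.
So 0.5·p_2·x_2 = 0.5·p_1·x_1; combined with the budget, a share 0.5 of income goes to x_1.
Demand: x_1*(p_1,p_2,m) = 0.5·m/p_1 and x_2* = 0.5·m/p_2.
At p_1=3.4, p_2=4.54, m=424: x_1* = 0.5·424/3.4 = 62.3529.
At m' = 636: x_1* = 93.5294. Change: 93.5294 − 62.3529 = 31.1765.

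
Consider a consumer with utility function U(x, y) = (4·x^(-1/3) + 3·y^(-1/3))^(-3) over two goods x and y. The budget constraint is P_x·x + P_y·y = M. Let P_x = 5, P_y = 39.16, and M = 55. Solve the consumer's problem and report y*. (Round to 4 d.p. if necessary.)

y* = 0.8064

Numerically y/x = 0.172144, so x* = 55/(5 + 39.16·0.172144) = 4.6844 and y* = 0.172144·4.6844 = 0.8064.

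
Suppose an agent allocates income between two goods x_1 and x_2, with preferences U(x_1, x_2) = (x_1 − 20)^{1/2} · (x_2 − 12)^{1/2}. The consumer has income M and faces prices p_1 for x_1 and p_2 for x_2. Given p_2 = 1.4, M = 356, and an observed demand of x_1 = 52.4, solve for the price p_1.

Let x_1' = x_1−20, x_2' = x_2−12. MRS = x_2'/x_1' = p_1/p_2.
After buying the subsistence bundle (20, 12), a share 0.5 of the remaining income goes to x_1: x_1* = 20 + 0.5·(M − 20p_1 − 12p_2)/p_1.
Set x_1* = 52.4 in the demand function and solve for p_1: p_1 = 4.

p_1 = 4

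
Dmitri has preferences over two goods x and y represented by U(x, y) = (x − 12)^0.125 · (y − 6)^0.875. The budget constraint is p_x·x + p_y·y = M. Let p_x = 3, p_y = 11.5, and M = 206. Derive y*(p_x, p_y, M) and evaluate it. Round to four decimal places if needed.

y* = 13.6848

Let x' = x−12, y' = y−6. MRS = (1/7)·y'/x' = p_x/p_y.
After buying the subsistence bundle (12, 6), a share 0.125 of the remaining income goes to x: x* = 12 + 0.125·(M − 12p_x − 6p_y)/p_x.
Discretionary income = 206 − 12·3 − 6·11.5 = 101; y* = 6 + 0.875·101/11.5 = 13.6848.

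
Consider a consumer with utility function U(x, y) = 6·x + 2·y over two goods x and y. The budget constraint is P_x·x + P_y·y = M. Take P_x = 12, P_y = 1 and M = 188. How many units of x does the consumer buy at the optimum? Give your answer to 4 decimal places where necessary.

x* = 0

Perfect substitutes: compare marginal utility per dollar. 6/P_x vs 2/P_y → 0.5 vs 2.
y gives more utility per dollar, so spend all income on y: y* = M/P_y, x* = 0.
Numerically: x* = 0, y* = 188.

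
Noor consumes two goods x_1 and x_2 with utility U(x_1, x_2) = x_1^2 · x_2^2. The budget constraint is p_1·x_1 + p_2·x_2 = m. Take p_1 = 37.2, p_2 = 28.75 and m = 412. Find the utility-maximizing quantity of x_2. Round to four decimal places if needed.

x_2* = 7.1652

At p_1=37.2, p_2=28.75, m=412: x_2* = 0.5·412/28.75 = 7.1652.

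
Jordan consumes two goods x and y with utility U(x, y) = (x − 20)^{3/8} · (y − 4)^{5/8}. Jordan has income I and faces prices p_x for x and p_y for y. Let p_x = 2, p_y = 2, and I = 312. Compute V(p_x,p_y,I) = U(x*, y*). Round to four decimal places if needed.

Let x' = x−20, y' = y−4. MRS = (3/5)·y'/x' = p_x/p_y.
Substituting into the budget: x* = 20 + 0.375·(I − 20·p_x − 4·p_y)/p_x, and y* = 4 + 0.625·(…)/p_y.
Discretionary income = 312 − 20·2 − 4·2 = 264; x* = 20 + 0.375·264/2 = 69.5; y* = 4 + 0.625·264/2 = 86.5.
Utility at the optimum: U(69.5, 86.5) = 68.1178.

V = 68.1178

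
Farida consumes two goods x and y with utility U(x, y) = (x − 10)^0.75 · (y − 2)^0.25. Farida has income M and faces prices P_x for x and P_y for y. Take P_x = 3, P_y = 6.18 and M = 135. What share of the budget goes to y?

This is Cobb-Douglas in (x−10, y−2): tangency gives 0.75·P_y·(y−2) = 0.25·P_x·(x−10).
After buying the subsistence bundle (10, 2), a share 0.75 of the remaining income goes to x: x* = 10 + 0.75·(M − 10P_x − 2P_y)/P_x.
Discretionary income = 135 − 10·3 − 2·6.18 = 92.64; x* = 10 + 0.75·92.64/3 = 33.16; y* = 2 + 0.25·92.64/6.18 = 5.7476.
Expenditure on y: 6.18·5.7476 = 35.52; share = 0.2631.

share on y = 0.2631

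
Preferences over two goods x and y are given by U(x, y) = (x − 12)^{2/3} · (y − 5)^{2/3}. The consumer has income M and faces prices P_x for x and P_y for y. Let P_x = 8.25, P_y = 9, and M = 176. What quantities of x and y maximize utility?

Let x' = x−12, y' = y−5. MRS = y'/x' = P_x/P_y.
Substituting into the budget: x* = 12 + 0.5·(M − 12·P_x − 5·P_y)/P_x, and y* = 5 + 0.5·(…)/P_y.
Discretionary income = 176 − 12·8.25 − 5·9 = 32; x* = 12 + 0.5·32/8.25 = 13.9394; y* = 5 + 0.5·32/9 = 6.7778.

x* = 13.9394, y* = 6.7778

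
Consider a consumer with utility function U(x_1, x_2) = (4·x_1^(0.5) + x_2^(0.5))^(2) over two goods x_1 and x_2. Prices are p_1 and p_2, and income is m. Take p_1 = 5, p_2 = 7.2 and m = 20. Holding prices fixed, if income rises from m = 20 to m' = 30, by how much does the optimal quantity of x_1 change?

From the CES first-order condition, 4·(x_2/x_1)^(0.5) = p_1/p_2.
Hence x_2/x_1 = ((1/4)·p_1/p_2)^(1/(0.5)), i.e. raised to the 2 power.
With the ratio pinned down, the budget gives x_1* = m/(p_1 + p_2·(x_2/x_1)) and x_2* = (x_2/x_1)·x_1*.
Numerically x_2/x_1 = 0.030141, so x_1* = 20/(5 + 7.2·0.030141) = 3.8336.
At m' = 30: x_1* = 5.7504. Change: 5.7504 − 3.8336 = 1.9168.

Δx_1* = 1.9168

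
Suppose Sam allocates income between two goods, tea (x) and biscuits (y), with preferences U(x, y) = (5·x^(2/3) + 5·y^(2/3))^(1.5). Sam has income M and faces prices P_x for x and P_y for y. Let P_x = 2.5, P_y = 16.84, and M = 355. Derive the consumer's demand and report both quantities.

MRS = MU_x/MU_y = (y/x)^(1/3). Set equal to P_x/P_y.
Solve for the ratio: y/x = [P_x/P_y]^(3).
With the ratio pinned down, the budget gives x* = M/(P_x + P_y·(y/x)) and y* = (y/x)·x*.
Numerically y/x = 0.003272, so x* = 355/(2.5 + 16.84·0.003272) = 138.9379 and y* = 0.003272·138.9379 = 0.4546.

x* = 138.9379, y* = 0.4546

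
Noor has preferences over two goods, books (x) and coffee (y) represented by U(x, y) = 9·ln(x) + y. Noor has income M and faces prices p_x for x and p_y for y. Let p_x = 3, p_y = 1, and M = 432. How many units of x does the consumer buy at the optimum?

x* = 3

So x*(p_x,p_y) = 9·p_y/p_x, independent of income; and y* = (M − 9·p_y)/p_y.
At the given prices: x* = 9·1/3 = 3.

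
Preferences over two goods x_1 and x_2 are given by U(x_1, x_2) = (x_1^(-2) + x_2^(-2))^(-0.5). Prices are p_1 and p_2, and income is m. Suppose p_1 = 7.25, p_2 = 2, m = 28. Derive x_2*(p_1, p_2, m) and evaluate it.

MRS = MU_x_1/MU_x_2 = (x_2/x_1)^(3). Set equal to p_1/p_2.
Solve for the ratio: x_2/x_1 = [p_1/p_2]^(1/3).
With the ratio pinned down, the budget gives x_1* = m/(p_1 + p_2·(x_2/x_1)) and x_2* = (x_2/x_1)·x_1*.
Numerically x_2/x_1 = 1.536158, so x_1* = 28/(7.25 + 2·1.536158) = 2.7126 and x_2* = 1.536158·2.7126 = 4.1669.

x_2* = 4.1669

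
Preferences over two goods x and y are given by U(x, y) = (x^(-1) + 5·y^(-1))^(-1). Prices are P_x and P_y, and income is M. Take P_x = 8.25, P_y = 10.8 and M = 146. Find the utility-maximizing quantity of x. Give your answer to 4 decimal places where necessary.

x* = 4.9733

MU_x ∝ x^(-2), MU_y ∝ 5·y^(-2), so MRS = (1/5)·(y/x)^(2) = P_x/P_y.
Solve for the ratio: y/x = [5·P_x/P_y]^(0.5).
With the ratio pinned down, the budget gives x* = M/(P_x + P_y·(y/x)) and y* = (y/x)·x*.
Numerically y/x = 1.95434, so x* = 146/(8.25 + 10.8·1.95434) = 4.9733.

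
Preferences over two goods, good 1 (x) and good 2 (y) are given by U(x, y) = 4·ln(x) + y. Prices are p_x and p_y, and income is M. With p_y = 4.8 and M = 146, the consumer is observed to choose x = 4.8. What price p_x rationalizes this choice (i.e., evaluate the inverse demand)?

MU_x = 4/x, MU_y = 1. Tangency: 4/x = p_x/p_y.
So x*(p_x,p_y) = 4·p_y/p_x, independent of income; and y* = (M − 4·p_y)/p_y.
Set x* = 4.8 in the demand function and solve for p_x: p_x = 4.

p_x = 4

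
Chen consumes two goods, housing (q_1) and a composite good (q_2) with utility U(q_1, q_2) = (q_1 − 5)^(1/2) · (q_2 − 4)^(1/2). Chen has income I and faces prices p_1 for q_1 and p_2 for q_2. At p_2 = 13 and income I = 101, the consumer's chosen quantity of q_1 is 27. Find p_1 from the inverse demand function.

p_1 = 1

Let q_1' = q_1−5, q_2' = q_2−4. MRS = q_2'/q_1' = p_1/p_2.
Substituting into the budget: q_1* = 5 + 0.5·(I − 5·p_1 − 4·p_2)/p_1, and q_2* = 4 + 0.5·(…)/p_2.
Set q_1* = 27 in the demand function and solve for p_1: p_1 = 1.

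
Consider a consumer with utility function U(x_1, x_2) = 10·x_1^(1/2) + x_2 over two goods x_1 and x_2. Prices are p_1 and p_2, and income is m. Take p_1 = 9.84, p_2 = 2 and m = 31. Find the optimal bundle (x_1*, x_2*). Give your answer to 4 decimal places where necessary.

MU_x_1 = 5/√x_1, MU_x_2 = 1. Tangency: 5/√x_1 = p_1/p_2.
Solve: √x_1 = 5·p_2/p_1, so x_1*(p_1,p_2) = (5·p_2/p_1)², and x_2* = (m − p_1·x_1*)/p_2.
Plugging in: x_1* = (5·2/9.84)² = 1.0328, x_2* = 10.4187.

x_1* = 1.0328, x_2* = 10.4187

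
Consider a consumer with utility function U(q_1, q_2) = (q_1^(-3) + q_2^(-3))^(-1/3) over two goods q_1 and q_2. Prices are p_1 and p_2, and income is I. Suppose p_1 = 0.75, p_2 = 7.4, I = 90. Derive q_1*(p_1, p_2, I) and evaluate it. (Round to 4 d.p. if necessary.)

q_1* = 18.2729

From the CES first-order condition, (q_2/q_1)^(4) = p_1/p_2.
Solve for the ratio: q_2/q_1 = [p_1/p_2]^(0.25).
With the ratio pinned down, the budget gives q_1* = I/(p_1 + p_2·(q_2/q_1)) and q_2* = (q_2/q_1)·q_1*.
Numerically q_2/q_1 = 0.564232, so q_1* = 90/(0.75 + 7.4·0.564232) = 18.2729.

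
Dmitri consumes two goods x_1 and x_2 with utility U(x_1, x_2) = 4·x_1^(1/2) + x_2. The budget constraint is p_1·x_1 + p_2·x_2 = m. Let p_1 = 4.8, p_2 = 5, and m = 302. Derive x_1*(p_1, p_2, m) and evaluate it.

x_1* = 4.3403

Set MRS = p_1/p_2: 2·x_1^(−1/2) = p_1/p_2.
Thus x_1* = (2·p_2/p_1)² — independent of m — with the rest of income spent on x_2.
Plugging in: x_1* = (2·5/4.8)² = 4.3403.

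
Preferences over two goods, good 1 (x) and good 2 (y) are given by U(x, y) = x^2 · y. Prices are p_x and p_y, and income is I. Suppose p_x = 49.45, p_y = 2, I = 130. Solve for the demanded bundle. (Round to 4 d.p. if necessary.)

x* = 1.7526, y* = 21.6667

The MRS is 2·y/x. Set MRS = p_x/p_y.
So 2·p_y·y = p_x·x; combined with the budget, a share 2/3 of income goes to x.
Demand: x*(p_x,p_y,I) = 2/3·I/p_x and y* = 1/3·I/p_y.
At p_x=49.45, p_y=2, I=130: x* = 2/3·130/49.45 = 1.7526, y* = 21.6667.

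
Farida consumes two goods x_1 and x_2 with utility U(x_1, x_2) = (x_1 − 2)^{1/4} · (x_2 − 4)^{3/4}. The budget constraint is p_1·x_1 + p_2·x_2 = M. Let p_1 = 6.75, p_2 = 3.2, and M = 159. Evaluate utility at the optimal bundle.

V = 19.6094

This is Cobb-Douglas in (x_1−2, x_2−4): tangency gives 0.25·p_2·(x_2−4) = 0.75·p_1·(x_1−2).
Substituting into the budget: x_1* = 2 + 0.25·(M − 2·p_1 − 4·p_2)/p_1, and x_2* = 4 + 0.75·(…)/p_2.
Discretionary income = 159 − 2·6.75 − 4·3.2 = 132.7; x_1* = 2 + 0.25·132.7/6.75 = 6.9148; x_2* = 4 + 0.75·132.7/3.2 = 35.1016.
Utility at the optimum: U(6.9148, 35.1016) = 19.6094.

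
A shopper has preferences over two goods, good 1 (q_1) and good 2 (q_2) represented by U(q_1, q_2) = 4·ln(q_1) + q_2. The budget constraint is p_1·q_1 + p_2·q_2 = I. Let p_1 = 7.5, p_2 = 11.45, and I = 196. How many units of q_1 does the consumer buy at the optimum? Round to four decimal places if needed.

Set MRS = p_1/p_2: (4/q_1)/1 = p_1/p_2.
So q_1*(p_1,p_2) = 4·p_2/p_1, independent of income; and q_2* = (I − 4·p_2)/p_2.
At the given prices: q_1* = 4·11.45/7.5 = 6.1067.

q_1* = 6.1067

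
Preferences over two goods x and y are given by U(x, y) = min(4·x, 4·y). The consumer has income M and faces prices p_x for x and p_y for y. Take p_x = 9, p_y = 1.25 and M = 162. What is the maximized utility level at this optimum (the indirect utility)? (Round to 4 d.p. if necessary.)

Here 4·9 + 4·1.25 = 41, giving x* = 15.8049 and y* = 15.8049.
Utility at the optimum: U(15.8049, 15.8049) = 63.2195.

V = 63.2195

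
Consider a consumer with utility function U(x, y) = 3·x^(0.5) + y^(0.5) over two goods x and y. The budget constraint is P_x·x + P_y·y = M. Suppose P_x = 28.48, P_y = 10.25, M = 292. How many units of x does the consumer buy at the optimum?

x* = 7.8342

MU_x ∝ 3·x^(-0.5), MU_y ∝ y^(-0.5), so MRS = 3·(y/x)^(0.5) = P_x/P_y.
Hence y/x = ((1/3)·P_x/P_y)^(1/(0.5)), i.e. raised to the 2 power.
Substitute y = (y/x)·x into the budget: x* = M/(P_x + P_y·(y/x)).
Numerically y/x = 0.857807, so x* = 292/(28.48 + 10.25·0.857807) = 7.8342.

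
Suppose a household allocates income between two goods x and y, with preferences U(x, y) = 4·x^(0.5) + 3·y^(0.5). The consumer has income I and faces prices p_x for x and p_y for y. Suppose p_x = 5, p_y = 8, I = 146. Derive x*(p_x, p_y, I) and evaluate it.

Substitute y = (y/x)·x into the budget: x* = I/(p_x + p_y·(y/x)).
Numerically y/x = 0.219727, so x* = 146/(5 + 8·0.219727) = 21.6046.

x* = 21.6046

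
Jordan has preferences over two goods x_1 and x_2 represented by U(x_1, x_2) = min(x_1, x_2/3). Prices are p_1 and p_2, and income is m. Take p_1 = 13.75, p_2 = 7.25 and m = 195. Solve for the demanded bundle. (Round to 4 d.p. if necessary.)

x_1* = 5.493, x_2* = 16.4789

Leontief preferences: the optimum is at the kink where x_1/1 = x_2/3, i.e. x_2 = 3·x_1.
Budget: p_1·x_1 + p_2·3·x_1 = m, so (p_1 + 3·p_2)·x_1 = m.
Demand: x_1*(p_1,p_2,m) = m/(p_1 + 3·p_2), x_2* = 3·m/(p_1 + 3·p_2).
Here 13.75 + 3·7.25 = 35.5, giving x_1* = 5.493 and x_2* = 16.4789.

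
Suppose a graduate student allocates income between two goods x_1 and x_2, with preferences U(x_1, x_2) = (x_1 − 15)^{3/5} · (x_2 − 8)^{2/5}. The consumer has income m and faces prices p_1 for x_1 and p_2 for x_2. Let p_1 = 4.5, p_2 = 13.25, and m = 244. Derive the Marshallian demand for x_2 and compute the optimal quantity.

This is Cobb-Douglas in (x_1−15, x_2−8): tangency gives 0.6·p_2·(x_2−8) = 0.4·p_1·(x_1−15).
After buying the subsistence bundle (15, 8), a share 0.6 of the remaining income goes to x_1: x_1* = 15 + 0.6·(m − 15p_1 − 8p_2)/p_1.
Discretionary income = 244 − 15·4.5 − 8·13.25 = 70.5; x_2* = 8 + 0.4·70.5/13.25 = 10.1283.

x_2* = 10.1283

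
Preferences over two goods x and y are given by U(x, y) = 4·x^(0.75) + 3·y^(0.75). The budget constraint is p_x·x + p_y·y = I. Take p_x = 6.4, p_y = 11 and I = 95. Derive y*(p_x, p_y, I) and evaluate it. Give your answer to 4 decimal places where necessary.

Numerically y/x = 0.036257, so x* = 95/(6.4 + 11·0.036257) = 13.973 and y* = 0.036257·13.973 = 0.5066.

y* = 0.5066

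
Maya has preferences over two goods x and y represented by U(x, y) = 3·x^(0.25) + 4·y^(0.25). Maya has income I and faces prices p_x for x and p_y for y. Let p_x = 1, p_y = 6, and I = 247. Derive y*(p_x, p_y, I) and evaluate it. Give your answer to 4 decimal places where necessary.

Numerically y/x = 0.134602, so x* = 247/(1 + 6·0.134602) = 136.6446 and y* = 0.134602·136.6446 = 18.3926.

y* = 18.3926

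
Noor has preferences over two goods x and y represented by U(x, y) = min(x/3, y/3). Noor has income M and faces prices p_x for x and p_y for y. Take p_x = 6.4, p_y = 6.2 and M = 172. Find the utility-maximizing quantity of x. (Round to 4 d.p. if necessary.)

Leontief preferences: the optimum is at the kink where x/3 = y/3, i.e. y = x.
Budget: p_x·x + p_y·x = M, so (3·p_x + 3·p_y)·x = 3·M.
Demand: x*(p_x,p_y,M) = 3·M/(3·p_x + 3·p_y), y* = 3·M/(3·p_x + 3·p_y).
Here 3·6.4 + 3·6.2 = 37.8, giving x* = 13.6508.

x* = 13.6508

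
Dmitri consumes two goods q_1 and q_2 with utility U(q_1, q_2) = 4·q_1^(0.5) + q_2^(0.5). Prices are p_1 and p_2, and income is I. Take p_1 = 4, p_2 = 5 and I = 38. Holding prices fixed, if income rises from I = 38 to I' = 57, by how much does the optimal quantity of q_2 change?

MRS = MU_q_1/MU_q_2 = 4·(q_2/q_1)^(0.5). Set equal to p_1/p_2.
Solve for the ratio: q_2/q_1 = [(1/4)·p_1/p_2]^(2).
Substitute q_2 = (q_2/q_1)·q_1 into the budget: q_1* = I/(p_1 + p_2·(q_2/q_1)).
Numerically q_2/q_1 = 0.04, so q_1* = 38/(4 + 5·0.04) = 9.0476 and q_2* = 0.04·9.0476 = 0.3619.
At I' = 57: q_2* = 0.5429. Change: 0.5429 − 0.3619 = 0.181.

Δq_2* = 0.181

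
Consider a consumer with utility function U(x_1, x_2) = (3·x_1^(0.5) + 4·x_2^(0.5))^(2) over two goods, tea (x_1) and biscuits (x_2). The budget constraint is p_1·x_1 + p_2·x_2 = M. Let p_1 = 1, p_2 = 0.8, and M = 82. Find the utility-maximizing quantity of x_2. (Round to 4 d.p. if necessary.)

x_2* = 70.6897

From the CES first-order condition, (3/4)·(x_2/x_1)^(0.5) = p_1/p_2.
Solve for the ratio: x_2/x_1 = [(4/3)·p_1/p_2]^(2).
Substitute x_2 = (x_2/x_1)·x_1 into the budget: x_1* = M/(p_1 + p_2·(x_2/x_1)).
Numerically x_2/x_1 = 2.777778, so x_1* = 82/(1 + 0.8·2.777778) = 25.4483 and x_2* = 2.777778·25.4483 = 70.6897.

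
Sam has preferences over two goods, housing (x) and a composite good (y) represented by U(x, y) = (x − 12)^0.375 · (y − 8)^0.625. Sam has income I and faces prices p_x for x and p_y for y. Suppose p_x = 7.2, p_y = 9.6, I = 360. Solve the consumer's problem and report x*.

Let x' = x−12, y' = y−8. MRS = (3/5)·y'/x' = p_x/p_y.
Substituting into the budget: x* = 12 + 0.375·(I − 12·p_x − 8·p_y)/p_x, and y* = 8 + 0.625·(…)/p_y.
Discretionary income = 360 − 12·7.2 − 8·9.6 = 196.8; x* = 12 + 0.375·196.8/7.2 = 22.25.

x* = 22.25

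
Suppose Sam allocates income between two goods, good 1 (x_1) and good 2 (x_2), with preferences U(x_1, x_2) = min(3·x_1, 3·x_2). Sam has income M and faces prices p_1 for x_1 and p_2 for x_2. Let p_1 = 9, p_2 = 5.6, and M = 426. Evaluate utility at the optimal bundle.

V = 87.5342

With perfect complements, no substitution: consume in ratio x_1:x_2 = 3:3.
Budget: p_1·x_1 + p_2·x_1 = M, so (3·p_1 + 3·p_2)·x_1 = 3·M.
Demand: x_1*(p_1,p_2,M) = 3·M/(3·p_1 + 3·p_2), x_2* = 3·M/(3·p_1 + 3·p_2).
Here 3·9 + 3·5.6 = 43.8, giving x_1* = 29.1781 and x_2* = 29.1781.
Utility at the optimum: U(29.1781, 29.1781) = 87.5342.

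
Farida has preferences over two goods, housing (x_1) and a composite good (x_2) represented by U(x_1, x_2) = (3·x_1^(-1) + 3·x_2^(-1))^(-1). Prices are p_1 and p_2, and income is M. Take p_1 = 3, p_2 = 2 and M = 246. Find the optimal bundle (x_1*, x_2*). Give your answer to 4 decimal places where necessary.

Substitute x_2 = (x_2/x_1)·x_1 into the budget: x_1* = M/(p_1 + p_2·(x_2/x_1)).
Numerically x_2/x_1 = 1.224745, so x_1* = 246/(3 + 2·1.224745) = 45.1418 and x_2* = 1.224745·45.1418 = 55.2872.

x_1* = 45.1418, x_2* = 55.2872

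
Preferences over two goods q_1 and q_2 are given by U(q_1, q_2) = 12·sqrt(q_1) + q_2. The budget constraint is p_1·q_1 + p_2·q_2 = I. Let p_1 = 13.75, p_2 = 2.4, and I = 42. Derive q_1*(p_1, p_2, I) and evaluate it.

Set MRS = p_1/p_2: 6·q_1^(−1/2) = p_1/p_2.
Thus q_1* = (6·p_2/p_1)² — independent of I — with the rest of income spent on q_2.
Plugging in: q_1* = (6·2.4/13.75)² = 1.0968.

q_1* = 1.0968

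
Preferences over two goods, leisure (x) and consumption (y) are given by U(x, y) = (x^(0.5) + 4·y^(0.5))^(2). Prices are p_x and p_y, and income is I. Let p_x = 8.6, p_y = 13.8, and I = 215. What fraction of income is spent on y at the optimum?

Substitute y = (y/x)·x into the budget: x* = I/(p_x + p_y·(y/x)).
Numerically y/x = 6.213821, so x* = 215/(8.6 + 13.8·6.213821) = 2.2787 and y* = 6.213821·2.2787 = 14.1596.
Expenditure on y: 13.8·14.1596 = 195.4029; share = 0.9089.

share on y = 0.9089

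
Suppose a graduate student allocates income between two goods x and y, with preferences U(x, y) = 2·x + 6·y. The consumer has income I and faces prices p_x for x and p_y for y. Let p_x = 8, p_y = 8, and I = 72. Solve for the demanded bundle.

Perfect substitutes: compare marginal utility per dollar. 2/p_x vs 6/p_y → 0.25 vs 0.75.
y gives more utility per dollar, so spend all income on y: y* = I/p_y, x* = 0.
Numerically: x* = 0, y* = 9.

x* = 0, y* = 9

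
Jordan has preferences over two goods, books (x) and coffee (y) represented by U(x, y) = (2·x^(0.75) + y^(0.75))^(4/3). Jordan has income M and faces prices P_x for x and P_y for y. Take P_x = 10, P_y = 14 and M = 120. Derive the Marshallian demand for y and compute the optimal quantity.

MRS = MU_x/MU_y = 2·(y/x)^(0.25). Set equal to P_x/P_y.
Hence y/x = ((1/2)·P_x/P_y)^(1/(0.25)), i.e. raised to the 4 power.
With the ratio pinned down, the budget gives x* = M/(P_x + P_y·(y/x)) and y* = (y/x)·x*.
Numerically y/x = 0.016269, so x* = 120/(10 + 14·0.016269) = 11.7328 and y* = 0.016269·11.7328 = 0.1909.

y* = 0.1909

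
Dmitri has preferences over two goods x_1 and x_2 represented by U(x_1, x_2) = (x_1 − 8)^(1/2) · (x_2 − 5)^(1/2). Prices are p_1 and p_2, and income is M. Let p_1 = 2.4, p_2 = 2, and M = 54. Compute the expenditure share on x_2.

share on x_2 = 0.4148

This is Cobb-Douglas in (x_1−8, x_2−5): tangency gives 0.5·p_2·(x_2−5) = 0.5·p_1·(x_1−8).
After buying the subsistence bundle (8, 5), a share 0.5 of the remaining income goes to x_1: x_1* = 8 + 0.5·(M − 8p_1 − 5p_2)/p_1.
Discretionary income = 54 − 8·2.4 − 5·2 = 24.8; x_1* = 8 + 0.5·24.8/2.4 = 13.1667; x_2* = 5 + 0.5·24.8/2 = 11.2.
Expenditure on x_2: 2·11.2 = 22.4; share = 0.4148.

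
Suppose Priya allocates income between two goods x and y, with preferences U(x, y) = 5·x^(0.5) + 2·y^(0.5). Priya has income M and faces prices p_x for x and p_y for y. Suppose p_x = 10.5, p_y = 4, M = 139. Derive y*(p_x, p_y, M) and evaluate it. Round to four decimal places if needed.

MRS = MU_x/MU_y = (5/2)·(y/x)^(0.5). Set equal to p_x/p_y.
Solve for the ratio: y/x = [(2/5)·p_x/p_y]^(2).
Substitute y = (y/x)·x into the budget: x* = M/(p_x + p_y·(y/x)).
Numerically y/x = 1.1025, so x* = 139/(10.5 + 4·1.1025) = 9.3226 and y* = 1.1025·9.3226 = 10.2782.

y* = 10.2782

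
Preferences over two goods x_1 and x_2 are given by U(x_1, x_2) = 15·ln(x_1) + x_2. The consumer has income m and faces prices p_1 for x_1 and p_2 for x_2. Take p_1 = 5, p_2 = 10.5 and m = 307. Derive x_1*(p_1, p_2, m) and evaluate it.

Set MRS = p_1/p_2: (15/x_1)/1 = p_1/p_2.
So x_1*(p_1,p_2) = 15·p_2/p_1, independent of income; and x_2* = (m − 15·p_2)/p_2.
At the given prices: x_1* = 15·10.5/5 = 31.5.

x_1* = 31.5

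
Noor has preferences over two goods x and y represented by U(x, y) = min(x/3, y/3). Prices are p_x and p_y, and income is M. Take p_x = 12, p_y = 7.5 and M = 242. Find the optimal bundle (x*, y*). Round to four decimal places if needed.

x* = 12.4103, y* = 12.4103

Demand: x*(p_x,p_y,M) = 3·M/(3·p_x + 3·p_y), y* = 3·M/(3·p_x + 3·p_y).
Here 3·12 + 3·7.5 = 58.5, giving x* = 12.4103 and y* = 12.4103.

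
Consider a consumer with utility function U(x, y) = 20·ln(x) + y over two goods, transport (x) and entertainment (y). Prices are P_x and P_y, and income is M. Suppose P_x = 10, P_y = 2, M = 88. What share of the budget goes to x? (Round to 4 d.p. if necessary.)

share on x = 0.4545

Set MRS = P_x/P_y: (20/x)/1 = P_x/P_y.
So x*(P_x,P_y) = 20·P_y/P_x, independent of income; and y* = (M − 20·P_y)/P_y.
At the given prices: x* = 20·2/10 = 4, and y* = 24.
Expenditure on x: 10·4 = 40; share = 0.4545.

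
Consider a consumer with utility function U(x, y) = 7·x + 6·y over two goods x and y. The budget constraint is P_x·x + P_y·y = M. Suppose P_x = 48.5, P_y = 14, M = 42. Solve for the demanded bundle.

Perfect substitutes: compare marginal utility per dollar. 7/P_x vs 6/P_y → 0.1443 vs 0.4286.
y gives more utility per dollar, so spend all income on y: y* = M/P_y, x* = 0.
Numerically: x* = 0, y* = 3.

x* = 0, y* = 3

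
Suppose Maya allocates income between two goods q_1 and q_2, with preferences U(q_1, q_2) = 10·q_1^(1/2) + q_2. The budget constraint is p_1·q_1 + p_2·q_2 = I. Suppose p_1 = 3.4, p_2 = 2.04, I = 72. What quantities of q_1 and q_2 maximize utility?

MU_q_1 = 5/√q_1, MU_q_2 = 1. Tangency: 5/√q_1 = p_1/p_2.
Thus q_1* = (5·p_2/p_1)² — independent of I — with the rest of income spent on q_2.
Plugging in: q_1* = (5·2.04/3.4)² = 9, q_2* = 20.2941.

q_1* = 9, q_2* = 20.2941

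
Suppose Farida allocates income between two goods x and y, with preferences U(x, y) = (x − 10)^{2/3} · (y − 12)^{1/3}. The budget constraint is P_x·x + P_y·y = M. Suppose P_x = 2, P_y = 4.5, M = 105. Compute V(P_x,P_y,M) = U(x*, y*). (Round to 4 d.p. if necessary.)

MRS = 2·(y−12)/(x−10). Tangency with P_x/P_y gives y−12 = (1/2)·(P_x/P_y)·(x−10).
Substituting into the budget: x* = 10 + 2/3·(M − 10·P_x − 12·P_y)/P_x, and y* = 12 + 1/3·(…)/P_y.
Discretionary income = 105 − 10·2 − 12·4.5 = 31; x* = 10 + 2/3·31/2 = 20.3333; y* = 12 + 1/3·31/4.5 = 14.2963.
Utility at the optimum: U(20.3333, 14.2963) = 6.259.

V = 6.259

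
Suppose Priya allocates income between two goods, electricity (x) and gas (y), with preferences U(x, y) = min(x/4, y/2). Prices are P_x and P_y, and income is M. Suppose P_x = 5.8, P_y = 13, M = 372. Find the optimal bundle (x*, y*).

x* = 30.2439, y* = 15.122

With perfect complements, no substitution: consume in ratio x:y = 4:2.
Budget: P_x·x + P_y·(1/2)·x = M, so (4·P_x + 2·P_y)·x = 4·M.
Demand: x*(P_x,P_y,M) = 4·M/(4·P_x + 2·P_y), y* = 2·M/(4·P_x + 2·P_y).
Here 4·5.8 + 2·13 = 49.2, giving x* = 30.2439 and y* = 15.122.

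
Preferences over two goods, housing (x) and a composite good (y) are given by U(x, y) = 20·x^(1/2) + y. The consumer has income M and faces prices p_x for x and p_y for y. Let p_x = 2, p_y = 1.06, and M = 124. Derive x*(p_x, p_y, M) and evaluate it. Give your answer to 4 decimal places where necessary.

Utility is quasi-linear in y; the FOC for x is 10/√x = p_x/p_y.
Thus x* = (10·p_y/p_x)² — independent of M — with the rest of income spent on y.
Plugging in: x* = (10·1.06/2)² = 28.09.

x* = 28.09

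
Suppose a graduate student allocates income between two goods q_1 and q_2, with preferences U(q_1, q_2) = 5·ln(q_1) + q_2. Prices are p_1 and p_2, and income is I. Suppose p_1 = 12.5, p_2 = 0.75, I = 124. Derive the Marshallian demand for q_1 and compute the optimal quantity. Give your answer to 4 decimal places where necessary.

q_1* = 0.3

Set MRS = p_1/p_2: (5/q_1)/1 = p_1/p_2.
So q_1*(p_1,p_2) = 5·p_2/p_1, independent of income; and q_2* = (I − 5·p_2)/p_2.
At the given prices: q_1* = 5·0.75/12.5 = 0.3.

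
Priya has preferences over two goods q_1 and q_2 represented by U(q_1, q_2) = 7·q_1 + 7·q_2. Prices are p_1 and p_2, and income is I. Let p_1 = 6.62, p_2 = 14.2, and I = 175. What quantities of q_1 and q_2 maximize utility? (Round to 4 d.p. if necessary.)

q_1 gives more utility per dollar, so spend all income on q_1: q_1* = I/p_1, q_2* = 0.
Numerically: q_1* = 26.435, q_2* = 0.

q_1* = 26.435, q_2* = 0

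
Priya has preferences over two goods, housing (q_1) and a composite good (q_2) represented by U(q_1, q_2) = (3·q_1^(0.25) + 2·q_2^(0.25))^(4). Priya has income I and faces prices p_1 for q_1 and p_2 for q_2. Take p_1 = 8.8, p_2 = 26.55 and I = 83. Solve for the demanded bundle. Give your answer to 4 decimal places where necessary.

q_1* = 6.7224, q_2* = 0.898

From the CES first-order condition, (3/2)·(q_2/q_1)^(0.75) = p_1/p_2.
Hence q_2/q_1 = ((2/3)·p_1/p_2)^(1/(0.75)), i.e. raised to the 4/3 power.
With the ratio pinned down, the budget gives q_1* = I/(p_1 + p_2·(q_2/q_1)) and q_2* = (q_2/q_1)·q_1*.
Numerically q_2/q_1 = 0.133589, so q_1* = 83/(8.8 + 26.55·0.133589) = 6.7224 and q_2* = 0.133589·6.7224 = 0.898.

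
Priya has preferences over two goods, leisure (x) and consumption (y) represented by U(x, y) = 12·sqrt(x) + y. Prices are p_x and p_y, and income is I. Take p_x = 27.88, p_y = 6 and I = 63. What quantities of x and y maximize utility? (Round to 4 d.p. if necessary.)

Utility is quasi-linear in y; the FOC for x is 6/√x = p_x/p_y.
Thus x* = (6·p_y/p_x)² — independent of I — with the rest of income spent on y.
Plugging in: x* = (6·6/27.88)² = 1.6673, y* = 2.7525.

x* = 1.6673, y* = 2.7525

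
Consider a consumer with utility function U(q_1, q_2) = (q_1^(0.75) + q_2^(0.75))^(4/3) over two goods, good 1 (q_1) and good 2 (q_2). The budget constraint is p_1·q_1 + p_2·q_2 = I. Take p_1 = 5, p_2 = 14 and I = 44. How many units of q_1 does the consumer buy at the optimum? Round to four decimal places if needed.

With the ratio pinned down, the budget gives q_1* = I/(p_1 + p_2·(q_2/q_1)) and q_2* = (q_2/q_1)·q_1*.
Numerically q_2/q_1 = 0.016269, so q_1* = 44/(5 + 14·0.016269) = 8.4166.

q_1* = 8.4166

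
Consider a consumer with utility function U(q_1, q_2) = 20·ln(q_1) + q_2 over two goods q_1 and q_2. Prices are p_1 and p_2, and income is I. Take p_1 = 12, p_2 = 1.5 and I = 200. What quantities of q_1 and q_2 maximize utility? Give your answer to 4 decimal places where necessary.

q_1* = 2.5, q_2* = 113.3333

At the given prices: q_1* = 20·1.5/12 = 2.5, and q_2* = 113.3333.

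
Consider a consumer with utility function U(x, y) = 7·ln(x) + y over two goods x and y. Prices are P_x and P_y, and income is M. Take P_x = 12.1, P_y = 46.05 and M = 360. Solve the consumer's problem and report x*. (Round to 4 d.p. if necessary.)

x* = 26.6405

MU_x = 7/x, MU_y = 1. Tangency: 7/x = P_x/P_y.
So x*(P_x,P_y) = 7·P_y/P_x, independent of income; and y* = (M − 7·P_y)/P_y.
At the given prices: x* = 7·46.05/12.1 = 26.6405.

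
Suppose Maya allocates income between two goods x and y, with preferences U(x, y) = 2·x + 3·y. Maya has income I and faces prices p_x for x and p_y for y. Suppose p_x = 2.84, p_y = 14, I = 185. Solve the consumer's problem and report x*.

Perfect substitutes: compare marginal utility per dollar. 2/p_x vs 3/p_y → 0.7042 vs 0.2143.
x gives more utility per dollar, so spend all income on x: x* = I/p_x, y* = 0.
Numerically: x* = 65.1408, y* = 0.

x* = 65.1408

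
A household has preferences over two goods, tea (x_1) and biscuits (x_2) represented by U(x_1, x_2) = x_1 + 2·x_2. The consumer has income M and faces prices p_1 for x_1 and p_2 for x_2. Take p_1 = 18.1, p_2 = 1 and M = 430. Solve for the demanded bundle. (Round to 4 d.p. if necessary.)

x_2 gives more utility per dollar, so spend all income on x_2: x_2* = M/p_2, x_1* = 0.
Numerically: x_1* = 0, x_2* = 430.

x_1* = 0, x_2* = 430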